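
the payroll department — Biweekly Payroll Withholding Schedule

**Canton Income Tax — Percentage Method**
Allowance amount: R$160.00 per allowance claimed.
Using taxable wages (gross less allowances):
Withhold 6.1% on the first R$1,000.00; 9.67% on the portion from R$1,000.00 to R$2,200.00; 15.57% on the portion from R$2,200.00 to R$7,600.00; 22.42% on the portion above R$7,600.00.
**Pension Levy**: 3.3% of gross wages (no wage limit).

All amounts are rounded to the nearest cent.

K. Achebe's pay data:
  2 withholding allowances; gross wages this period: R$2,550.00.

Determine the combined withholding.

Canton Income Tax: taxable = R$2,550.00 − 2×R$160.00 = R$2,230.00
  R$177.04 + 15.57% × (R$2,230.00 − R$2,200.00) = R$177.04 + 15.57% × R$30.00 = R$181.71
Pension Levy: 3.3% × R$2,550.00 = R$84.15
Total: R$181.71 + R$84.15 = R$265.86

R$265.86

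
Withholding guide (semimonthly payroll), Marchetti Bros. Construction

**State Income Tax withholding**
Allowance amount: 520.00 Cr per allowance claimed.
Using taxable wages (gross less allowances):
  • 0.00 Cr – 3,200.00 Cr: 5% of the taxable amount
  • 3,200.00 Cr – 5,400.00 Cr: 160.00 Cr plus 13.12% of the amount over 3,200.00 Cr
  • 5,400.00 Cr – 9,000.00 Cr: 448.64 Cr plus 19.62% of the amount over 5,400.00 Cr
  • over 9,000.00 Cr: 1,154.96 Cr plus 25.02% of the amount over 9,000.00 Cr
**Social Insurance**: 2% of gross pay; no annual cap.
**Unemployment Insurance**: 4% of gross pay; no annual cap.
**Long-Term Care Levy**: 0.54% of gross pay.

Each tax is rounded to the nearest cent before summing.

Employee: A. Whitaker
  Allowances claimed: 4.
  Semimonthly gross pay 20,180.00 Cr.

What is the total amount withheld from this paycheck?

4,751.55 Cr

State Income Tax: taxable = 20,180.00 Cr − 4×520.00 Cr = 18,100.00 Cr
  1,154.96 Cr + 25.02% × (18,100.00 Cr − 9,000.00 Cr) = 1,154.96 Cr + 25.02% × 9,100.00 Cr = 3,431.78 Cr
Social Insurance: 2% × 20,180.00 Cr = 403.60 Cr
Unemployment Insurance: 4% × 20,180.00 Cr = 807.20 Cr
Long-Term Care Levy: 0.54% × 20,180.00 Cr = 108.97 Cr
Total: 3,431.78 Cr + 403.60 Cr + 807.20 Cr + 108.97 Cr = 4,751.55 Cr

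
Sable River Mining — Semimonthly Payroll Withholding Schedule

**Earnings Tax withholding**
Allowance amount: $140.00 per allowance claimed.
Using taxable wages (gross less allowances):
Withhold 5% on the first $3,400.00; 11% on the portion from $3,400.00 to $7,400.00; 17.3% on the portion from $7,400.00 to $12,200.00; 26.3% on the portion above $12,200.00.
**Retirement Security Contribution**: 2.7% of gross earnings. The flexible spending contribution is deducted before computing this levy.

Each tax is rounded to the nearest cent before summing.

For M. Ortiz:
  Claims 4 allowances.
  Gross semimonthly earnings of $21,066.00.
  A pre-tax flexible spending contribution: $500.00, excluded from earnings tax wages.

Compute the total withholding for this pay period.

$4,048.66

Earnings Tax: taxable = $21,066.00 − $500.00 − 4×$140.00 = $20,006.00
  $1,440.40 + 26.3% × ($20,006.00 − $12,200.00) = $1,440.40 + 26.3% × $7,806.00 = $3,493.38
Retirement Security Contribution: 2.7% × $20,566.00 = $555.28
Total: $3,493.38 + $555.28 = $4,048.66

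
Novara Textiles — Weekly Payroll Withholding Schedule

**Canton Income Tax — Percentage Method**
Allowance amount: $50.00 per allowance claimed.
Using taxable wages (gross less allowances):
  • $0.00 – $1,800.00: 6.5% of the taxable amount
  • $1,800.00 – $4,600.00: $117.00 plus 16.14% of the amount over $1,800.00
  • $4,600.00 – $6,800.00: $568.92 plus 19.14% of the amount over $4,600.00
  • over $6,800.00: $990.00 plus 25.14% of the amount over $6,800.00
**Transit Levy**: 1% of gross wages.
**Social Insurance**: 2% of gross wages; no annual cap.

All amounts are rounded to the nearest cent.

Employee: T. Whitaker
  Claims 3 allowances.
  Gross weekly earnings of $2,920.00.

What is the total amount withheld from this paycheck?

$361.16

Canton Income Tax: taxable = $2,920.00 − 3×$50.00 = $2,770.00
  $117.00 + 16.14% × ($2,770.00 − $1,800.00) = $117.00 + 16.14% × $970.00 = $273.56
Transit Levy: 1% × $2,920.00 = $29.20
Social Insurance: 2% × $2,920.00 = $58.40
Total: $273.56 + $29.20 + $58.40 = $361.16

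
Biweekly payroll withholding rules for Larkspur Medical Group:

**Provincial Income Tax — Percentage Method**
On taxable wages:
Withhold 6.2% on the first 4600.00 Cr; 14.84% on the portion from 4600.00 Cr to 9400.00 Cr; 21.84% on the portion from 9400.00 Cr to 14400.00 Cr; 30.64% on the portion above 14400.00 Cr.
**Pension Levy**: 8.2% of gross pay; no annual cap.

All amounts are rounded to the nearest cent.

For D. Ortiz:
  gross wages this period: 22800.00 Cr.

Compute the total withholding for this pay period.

6532.88 Cr

Provincial Income Tax: taxable = 22800.00 Cr
  2089.52 Cr + 30.64% × (22800.00 Cr − 14400.00 Cr) = 2089.52 Cr + 30.64% × 8400.00 Cr = 4663.28 Cr
Pension Levy: 8.2% × 22800.00 Cr = 1869.60 Cr
Total: 4663.28 Cr + 1869.60 Cr = 6532.88 Cr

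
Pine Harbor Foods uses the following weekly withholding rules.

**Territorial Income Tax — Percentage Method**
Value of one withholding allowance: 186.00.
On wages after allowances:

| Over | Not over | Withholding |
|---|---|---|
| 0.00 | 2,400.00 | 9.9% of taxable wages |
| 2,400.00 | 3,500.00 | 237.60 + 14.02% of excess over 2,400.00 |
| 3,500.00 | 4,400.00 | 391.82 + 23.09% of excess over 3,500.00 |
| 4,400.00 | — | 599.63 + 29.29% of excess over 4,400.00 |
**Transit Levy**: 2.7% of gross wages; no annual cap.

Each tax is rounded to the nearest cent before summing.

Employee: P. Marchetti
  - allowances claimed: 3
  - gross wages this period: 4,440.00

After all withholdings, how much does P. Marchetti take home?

Territorial Income Tax: taxable = 4,440.00 − 3×186.00 = 3,882.00
  391.82 + 23.09% × (3,882.00 − 3,500.00) = 391.82 + 23.09% × 382.00 = 480.02
Transit Levy: 2.7% × 4,440.00 = 119.88
Total withheld: 480.02 + 119.88 = 599.90
Net pay: 4,440.00 − 599.90 = 3,840.10

3,840.10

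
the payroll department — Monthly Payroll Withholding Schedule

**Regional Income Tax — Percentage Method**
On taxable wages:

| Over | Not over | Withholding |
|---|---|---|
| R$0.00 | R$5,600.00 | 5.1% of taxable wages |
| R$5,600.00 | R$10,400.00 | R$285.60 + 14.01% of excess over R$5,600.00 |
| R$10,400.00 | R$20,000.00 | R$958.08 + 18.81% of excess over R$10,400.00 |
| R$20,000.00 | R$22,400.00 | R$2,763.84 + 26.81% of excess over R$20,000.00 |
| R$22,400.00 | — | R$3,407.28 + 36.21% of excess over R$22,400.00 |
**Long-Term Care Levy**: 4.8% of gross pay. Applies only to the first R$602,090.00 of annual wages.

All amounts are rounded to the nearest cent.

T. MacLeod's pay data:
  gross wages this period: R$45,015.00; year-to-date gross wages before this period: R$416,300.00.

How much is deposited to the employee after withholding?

Regional Income Tax: taxable = R$45,015.00
  R$3,407.28 + 36.21% × (R$45,015.00 − R$22,400.00) = R$3,407.28 + 36.21% × R$22,615.00 = R$11,596.17
Long-Term Care Levy: 4.8% × R$45,015.00 = R$2,160.72
Total withheld: R$11,596.17 + R$2,160.72 = R$13,756.89
Net pay: R$45,015.00 − R$13,756.89 = R$31,258.11

R$31,258.11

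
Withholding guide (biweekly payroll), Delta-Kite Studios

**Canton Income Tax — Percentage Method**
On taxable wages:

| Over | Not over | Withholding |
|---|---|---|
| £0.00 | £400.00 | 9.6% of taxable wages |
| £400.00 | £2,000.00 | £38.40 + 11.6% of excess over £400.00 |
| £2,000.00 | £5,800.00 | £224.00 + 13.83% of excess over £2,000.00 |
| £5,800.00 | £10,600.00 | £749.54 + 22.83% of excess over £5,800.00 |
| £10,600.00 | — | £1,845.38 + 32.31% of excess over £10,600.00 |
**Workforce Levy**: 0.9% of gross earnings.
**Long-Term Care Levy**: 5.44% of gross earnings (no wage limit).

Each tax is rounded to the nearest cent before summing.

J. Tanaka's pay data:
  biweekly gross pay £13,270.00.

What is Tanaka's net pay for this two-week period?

Canton Income Tax: taxable = £13,270.00
  £1,845.38 + 32.31% × (£13,270.00 − £10,600.00) = £1,845.38 + 32.31% × £2,670.00 = £2,708.06
Workforce Levy: 0.9% × £13,270.00 = £119.43
Long-Term Care Levy: 5.44% × £13,270.00 = £721.89
Total withheld: £2,708.06 + £119.43 + £721.89 = £3,549.38
Net pay: £13,270.00 − £3,549.38 = £9,720.62

£9,720.62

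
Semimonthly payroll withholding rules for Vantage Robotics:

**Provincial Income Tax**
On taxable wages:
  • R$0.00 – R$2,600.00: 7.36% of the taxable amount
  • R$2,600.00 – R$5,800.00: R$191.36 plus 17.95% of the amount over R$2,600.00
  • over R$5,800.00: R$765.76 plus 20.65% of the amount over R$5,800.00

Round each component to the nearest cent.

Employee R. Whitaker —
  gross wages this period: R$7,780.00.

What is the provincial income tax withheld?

R$1,174.63

Provincial Income Tax: taxable = R$7,780.00
  R$765.76 + 20.65% × (R$7,780.00 − R$5,800.00) = R$765.76 + 20.65% × R$1,980.00 = R$1,174.63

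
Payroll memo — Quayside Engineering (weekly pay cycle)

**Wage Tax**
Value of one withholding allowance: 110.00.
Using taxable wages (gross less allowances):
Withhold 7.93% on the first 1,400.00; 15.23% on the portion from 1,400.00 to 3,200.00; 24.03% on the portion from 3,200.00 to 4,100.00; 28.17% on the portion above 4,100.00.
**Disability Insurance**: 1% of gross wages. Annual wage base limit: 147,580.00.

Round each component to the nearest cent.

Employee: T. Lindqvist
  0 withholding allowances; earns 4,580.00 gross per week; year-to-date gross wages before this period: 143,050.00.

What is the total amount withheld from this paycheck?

781.95

Wage Tax: taxable = 4,580.00
  601.43 + 28.17% × (4,580.00 − 4,100.00) = 601.43 + 28.17% × 480.00 = 736.65
Disability Insurance: cap 147,580.00 − YTD 143,050.00 = 4,530.00 subject; 1% × 4,530.00 = 45.30
Total: 736.65 + 45.30 = 781.95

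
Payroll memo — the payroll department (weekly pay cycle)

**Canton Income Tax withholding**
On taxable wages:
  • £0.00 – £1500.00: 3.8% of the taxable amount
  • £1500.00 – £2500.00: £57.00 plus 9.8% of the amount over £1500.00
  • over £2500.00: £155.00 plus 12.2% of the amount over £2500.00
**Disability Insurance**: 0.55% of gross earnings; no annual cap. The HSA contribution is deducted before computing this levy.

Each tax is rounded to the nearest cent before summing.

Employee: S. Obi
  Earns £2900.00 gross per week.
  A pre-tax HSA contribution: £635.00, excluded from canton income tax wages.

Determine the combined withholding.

Canton Income Tax: taxable = £2900.00 − £635.00 = £2265.00
  £57.00 + 9.8% × (£2265.00 − £1500.00) = £57.00 + 9.8% × £765.00 = £131.97
Disability Insurance: 0.55% × £2265.00 = £12.46
Total: £131.97 + £12.46 = £144.43

£144.43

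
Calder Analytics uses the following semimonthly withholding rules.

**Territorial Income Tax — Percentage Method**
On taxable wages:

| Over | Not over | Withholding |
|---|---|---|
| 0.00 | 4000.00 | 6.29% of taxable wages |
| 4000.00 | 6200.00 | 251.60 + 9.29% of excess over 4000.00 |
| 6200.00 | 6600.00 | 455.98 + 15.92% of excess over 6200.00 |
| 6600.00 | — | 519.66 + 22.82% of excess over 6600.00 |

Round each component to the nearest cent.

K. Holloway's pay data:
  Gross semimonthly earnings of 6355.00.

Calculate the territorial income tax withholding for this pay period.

480.66

Territorial Income Tax: taxable = 6355.00
  455.98 + 15.92% × (6355.00 − 6200.00) = 455.98 + 15.92% × 155.00 = 480.66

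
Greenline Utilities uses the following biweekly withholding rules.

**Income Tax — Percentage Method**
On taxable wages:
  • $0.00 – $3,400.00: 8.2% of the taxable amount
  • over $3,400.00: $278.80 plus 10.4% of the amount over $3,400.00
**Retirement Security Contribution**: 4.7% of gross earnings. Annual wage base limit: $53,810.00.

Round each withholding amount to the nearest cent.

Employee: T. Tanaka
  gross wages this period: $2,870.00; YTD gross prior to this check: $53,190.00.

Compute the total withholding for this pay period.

$264.48

Income Tax: taxable = $2,870.00
  8.2% × $2,870.00 = $235.34
Retirement Security Contribution: cap $53,810.00 − YTD $53,190.00 = $620.00 subject; 4.7% × $620.00 = $29.14
Total: $235.34 + $29.14 = $264.48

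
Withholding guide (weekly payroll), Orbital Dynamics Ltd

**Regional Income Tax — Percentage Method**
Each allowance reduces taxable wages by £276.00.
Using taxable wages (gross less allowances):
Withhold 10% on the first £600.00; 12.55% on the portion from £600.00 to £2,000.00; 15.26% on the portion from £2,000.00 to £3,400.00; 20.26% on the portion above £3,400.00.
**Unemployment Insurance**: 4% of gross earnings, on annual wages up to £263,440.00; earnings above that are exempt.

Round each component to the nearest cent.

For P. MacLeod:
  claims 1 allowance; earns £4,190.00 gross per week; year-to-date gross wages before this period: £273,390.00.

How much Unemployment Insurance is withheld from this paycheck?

Unemployment Insurance: YTD £273,390.00 ≥ cap £263,440.00 → £0.00

£0.00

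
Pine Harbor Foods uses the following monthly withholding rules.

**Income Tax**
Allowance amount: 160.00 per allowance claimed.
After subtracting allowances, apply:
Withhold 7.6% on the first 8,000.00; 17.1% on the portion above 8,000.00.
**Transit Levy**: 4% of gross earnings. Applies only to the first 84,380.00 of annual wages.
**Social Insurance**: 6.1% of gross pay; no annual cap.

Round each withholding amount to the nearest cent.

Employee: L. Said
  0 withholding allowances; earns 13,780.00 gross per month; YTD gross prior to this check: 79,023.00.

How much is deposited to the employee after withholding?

Income Tax: taxable = 13,780.00
  608.00 + 17.1% × (13,780.00 − 8,000.00) = 608.00 + 17.1% × 5,780.00 = 1,596.38
Transit Levy: cap 84,380.00 − YTD 79,023.00 = 5,357.00 subject; 4% × 5,357.00 = 214.28
Social Insurance: 6.1% × 13,780.00 = 840.58
Total withheld: 1,596.38 + 214.28 + 840.58 = 2,651.24
Net pay: 13,780.00 − 2,651.24 = 11,128.76

11,128.76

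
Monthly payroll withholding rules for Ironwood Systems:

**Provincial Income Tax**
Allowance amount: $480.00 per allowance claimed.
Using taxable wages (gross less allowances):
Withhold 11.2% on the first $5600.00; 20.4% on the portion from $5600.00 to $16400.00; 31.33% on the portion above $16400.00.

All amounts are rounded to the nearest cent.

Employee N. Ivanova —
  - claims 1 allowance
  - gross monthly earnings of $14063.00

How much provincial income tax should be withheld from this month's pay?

Provincial Income Tax: taxable = $14063.00 − 1×$480.00 = $13583.00
  $627.20 + 20.4% × ($13583.00 − $5600.00) = $627.20 + 20.4% × $7983.00 = $2255.73

$2255.73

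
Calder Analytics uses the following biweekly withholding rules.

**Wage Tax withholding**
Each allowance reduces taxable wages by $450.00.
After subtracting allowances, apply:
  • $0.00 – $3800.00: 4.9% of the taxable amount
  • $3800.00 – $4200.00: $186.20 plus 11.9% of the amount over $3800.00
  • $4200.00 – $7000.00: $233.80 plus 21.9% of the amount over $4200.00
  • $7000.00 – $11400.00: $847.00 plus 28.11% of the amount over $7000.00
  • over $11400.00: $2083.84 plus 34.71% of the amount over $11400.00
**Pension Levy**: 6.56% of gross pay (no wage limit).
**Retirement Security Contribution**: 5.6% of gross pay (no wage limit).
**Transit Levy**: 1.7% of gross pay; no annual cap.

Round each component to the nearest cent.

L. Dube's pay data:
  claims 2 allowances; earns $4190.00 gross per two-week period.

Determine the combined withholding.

Wage Tax: taxable = $4190.00 − 2×$450.00 = $3290.00
  4.9% × $3290.00 = $161.21
Pension Levy: 6.56% × $4190.00 = $274.86
Retirement Security Contribution: 5.6% × $4190.00 = $234.64
Transit Levy: 1.7% × $4190.00 = $71.23
Total: $161.21 + $274.86 + $234.64 + $71.23 = $741.94

$741.94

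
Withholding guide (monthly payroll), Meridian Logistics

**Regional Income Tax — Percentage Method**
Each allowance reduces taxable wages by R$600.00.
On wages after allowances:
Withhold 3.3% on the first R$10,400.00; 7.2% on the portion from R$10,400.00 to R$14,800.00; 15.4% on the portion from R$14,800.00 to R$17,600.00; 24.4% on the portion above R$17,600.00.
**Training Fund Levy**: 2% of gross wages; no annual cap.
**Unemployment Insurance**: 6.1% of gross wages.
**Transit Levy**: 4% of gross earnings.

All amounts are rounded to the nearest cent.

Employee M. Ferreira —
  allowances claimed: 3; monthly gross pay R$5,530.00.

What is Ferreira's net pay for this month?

R$4,737.78

Regional Income Tax: taxable = R$5,530.00 − 3×R$600.00 = R$3,730.00
  3.3% × R$3,730.00 = R$123.09
Training Fund Levy: 2% × R$5,530.00 = R$110.60
Unemployment Insurance: 6.1% × R$5,530.00 = R$337.33
Transit Levy: 4% × R$5,530.00 = R$221.20
Total withheld: R$123.09 + R$110.60 + R$337.33 + R$221.20 = R$792.22
Net pay: R$5,530.00 − R$792.22 = R$4,737.78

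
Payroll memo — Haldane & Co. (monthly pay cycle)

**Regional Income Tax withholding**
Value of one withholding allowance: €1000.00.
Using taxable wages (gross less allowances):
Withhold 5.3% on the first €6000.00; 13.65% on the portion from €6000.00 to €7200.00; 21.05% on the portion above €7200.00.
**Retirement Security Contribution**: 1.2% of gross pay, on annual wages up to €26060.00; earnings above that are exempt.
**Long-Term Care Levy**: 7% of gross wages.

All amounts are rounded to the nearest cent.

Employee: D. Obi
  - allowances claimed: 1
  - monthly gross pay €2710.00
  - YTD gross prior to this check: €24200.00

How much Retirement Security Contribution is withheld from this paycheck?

€22.32

Retirement Security Contribution: cap €26060.00 − YTD €24200.00 = €1860.00 subject; 1.2% × €1860.00 = €22.32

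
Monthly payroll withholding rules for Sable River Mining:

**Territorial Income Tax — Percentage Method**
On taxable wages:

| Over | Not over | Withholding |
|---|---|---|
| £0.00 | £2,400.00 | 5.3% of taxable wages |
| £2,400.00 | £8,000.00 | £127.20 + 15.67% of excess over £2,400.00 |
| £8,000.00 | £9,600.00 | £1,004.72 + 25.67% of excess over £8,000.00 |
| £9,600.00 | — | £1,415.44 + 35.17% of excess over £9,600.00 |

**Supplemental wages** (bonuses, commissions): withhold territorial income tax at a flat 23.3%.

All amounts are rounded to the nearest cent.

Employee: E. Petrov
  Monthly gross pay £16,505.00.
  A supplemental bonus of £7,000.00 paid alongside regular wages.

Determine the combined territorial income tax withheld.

Territorial Income Tax: taxable = £16,505.00
  £1,415.44 + 35.17% × (£16,505.00 − £9,600.00) = £1,415.44 + 35.17% × £6,905.00 = £3,843.93
Supplemental (23.3% flat on bonus): 23.3% × £7,000.00 = £1,631.00
Total territorial income tax: £3,843.93 + £1,631.00 = £5,474.93

£5,474.93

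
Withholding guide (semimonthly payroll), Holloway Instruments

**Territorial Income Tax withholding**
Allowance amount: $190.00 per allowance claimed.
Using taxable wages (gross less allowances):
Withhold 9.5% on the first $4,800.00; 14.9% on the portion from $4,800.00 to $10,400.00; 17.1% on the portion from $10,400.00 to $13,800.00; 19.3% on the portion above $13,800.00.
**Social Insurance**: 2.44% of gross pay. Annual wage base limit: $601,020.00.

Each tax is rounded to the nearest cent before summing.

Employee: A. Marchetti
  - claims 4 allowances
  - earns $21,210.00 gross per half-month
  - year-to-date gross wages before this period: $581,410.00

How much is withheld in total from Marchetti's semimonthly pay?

Territorial Income Tax: taxable = $21,210.00 − 4×$190.00 = $20,450.00
  $1,871.80 + 19.3% × ($20,450.00 − $13,800.00) = $1,871.80 + 19.3% × $6,650.00 = $3,155.25
Social Insurance: cap $601,020.00 − YTD $581,410.00 = $19,610.00 subject; 2.44% × $19,610.00 = $478.48
Total: $3,155.25 + $478.48 = $3,633.73

$3,633.73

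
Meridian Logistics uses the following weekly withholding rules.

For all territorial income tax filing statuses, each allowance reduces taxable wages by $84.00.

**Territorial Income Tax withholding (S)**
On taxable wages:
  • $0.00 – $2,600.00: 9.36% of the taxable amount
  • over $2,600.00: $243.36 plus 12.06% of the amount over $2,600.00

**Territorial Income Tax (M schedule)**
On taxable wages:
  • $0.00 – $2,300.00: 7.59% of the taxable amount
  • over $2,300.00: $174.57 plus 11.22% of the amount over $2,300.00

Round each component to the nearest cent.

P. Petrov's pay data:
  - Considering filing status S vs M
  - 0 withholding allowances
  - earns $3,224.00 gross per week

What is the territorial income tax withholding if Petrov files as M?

$278.24

Territorial Income Tax (M): taxable = $3,224.00
  $174.57 + 11.22% × ($3,224.00 − $2,300.00) = $174.57 + 11.22% × $924.00 = $278.24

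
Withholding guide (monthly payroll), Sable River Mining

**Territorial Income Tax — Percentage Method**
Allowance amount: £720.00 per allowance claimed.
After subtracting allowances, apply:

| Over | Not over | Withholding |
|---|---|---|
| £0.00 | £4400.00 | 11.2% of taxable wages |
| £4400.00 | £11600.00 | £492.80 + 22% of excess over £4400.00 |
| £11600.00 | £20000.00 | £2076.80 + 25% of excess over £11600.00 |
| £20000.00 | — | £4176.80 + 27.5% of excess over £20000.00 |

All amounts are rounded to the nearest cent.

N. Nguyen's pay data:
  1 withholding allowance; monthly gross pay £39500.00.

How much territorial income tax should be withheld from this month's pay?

Territorial Income Tax: taxable = £39500.00 − 1×£720.00 = £38780.00
  £4176.80 + 27.5% × (£38780.00 − £20000.00) = £4176.80 + 27.5% × £18780.00 = £9341.30

£9341.30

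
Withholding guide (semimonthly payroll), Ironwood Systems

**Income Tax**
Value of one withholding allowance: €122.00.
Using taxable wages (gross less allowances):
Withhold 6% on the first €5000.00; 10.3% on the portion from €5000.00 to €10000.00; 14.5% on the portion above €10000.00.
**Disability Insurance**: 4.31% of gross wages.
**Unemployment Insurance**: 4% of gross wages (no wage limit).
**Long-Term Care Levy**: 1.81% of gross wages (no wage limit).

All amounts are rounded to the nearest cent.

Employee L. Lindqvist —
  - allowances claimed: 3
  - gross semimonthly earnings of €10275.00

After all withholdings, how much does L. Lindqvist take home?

Income Tax: taxable = €10275.00 − 3×€122.00 = €9909.00
  €300.00 + 10.3% × (€9909.00 − €5000.00) = €300.00 + 10.3% × €4909.00 = €805.63
Disability Insurance: 4.31% × €10275.00 = €442.85
Unemployment Insurance: 4% × €10275.00 = €411.00
Long-Term Care Levy: 1.81% × €10275.00 = €185.98
Total withheld: €805.63 + €442.85 + €411.00 + €185.98 = €1845.46
Net pay: €10275.00 − €1845.46 = €8429.54

€8429.54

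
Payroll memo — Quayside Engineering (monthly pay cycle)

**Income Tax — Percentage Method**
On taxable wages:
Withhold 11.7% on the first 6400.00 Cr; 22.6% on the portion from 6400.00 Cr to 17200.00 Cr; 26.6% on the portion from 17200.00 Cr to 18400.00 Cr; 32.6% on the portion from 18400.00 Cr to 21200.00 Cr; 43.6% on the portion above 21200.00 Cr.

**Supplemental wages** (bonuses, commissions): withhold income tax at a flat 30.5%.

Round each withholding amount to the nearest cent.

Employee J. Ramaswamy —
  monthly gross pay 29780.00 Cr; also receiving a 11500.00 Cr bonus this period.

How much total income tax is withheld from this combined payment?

11669.98 Cr

Income Tax: taxable = 29780.00 Cr
  4421.60 Cr + 43.6% × (29780.00 Cr − 21200.00 Cr) = 4421.60 Cr + 43.6% × 8580.00 Cr = 8162.48 Cr
Supplemental (30.5% flat on bonus): 30.5% × 11500.00 Cr = 3507.50 Cr
Total income tax: 8162.48 Cr + 3507.50 Cr = 11669.98 Cr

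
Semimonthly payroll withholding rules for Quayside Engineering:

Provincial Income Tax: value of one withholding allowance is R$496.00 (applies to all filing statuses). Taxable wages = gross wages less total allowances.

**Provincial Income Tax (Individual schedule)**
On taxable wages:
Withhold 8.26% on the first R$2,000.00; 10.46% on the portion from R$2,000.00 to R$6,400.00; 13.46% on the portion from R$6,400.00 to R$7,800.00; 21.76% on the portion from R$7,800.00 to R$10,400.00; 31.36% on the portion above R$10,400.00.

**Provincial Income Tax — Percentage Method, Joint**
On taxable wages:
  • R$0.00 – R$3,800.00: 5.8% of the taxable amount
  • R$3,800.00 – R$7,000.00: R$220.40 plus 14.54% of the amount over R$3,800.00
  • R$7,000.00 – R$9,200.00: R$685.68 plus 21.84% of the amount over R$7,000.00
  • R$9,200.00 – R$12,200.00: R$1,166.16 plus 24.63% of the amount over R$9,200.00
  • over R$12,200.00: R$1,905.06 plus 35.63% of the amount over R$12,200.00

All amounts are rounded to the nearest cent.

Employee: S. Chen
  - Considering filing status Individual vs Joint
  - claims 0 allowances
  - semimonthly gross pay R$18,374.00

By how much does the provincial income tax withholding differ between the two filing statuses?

R$224.57

Provincial Income Tax (Individual): taxable = R$18,374.00
  R$1,379.64 + 31.36% × (R$18,374.00 − R$10,400.00) = R$1,379.64 + 31.36% × R$7,974.00 = R$3,880.29
Provincial Income Tax (Joint): taxable = R$18,374.00
  R$1,905.06 + 35.63% × (R$18,374.00 − R$12,200.00) = R$1,905.06 + 35.63% × R$6,174.00 = R$4,104.86
Difference: |R$3,880.29 − R$4,104.86| = R$224.57 (higher under Joint)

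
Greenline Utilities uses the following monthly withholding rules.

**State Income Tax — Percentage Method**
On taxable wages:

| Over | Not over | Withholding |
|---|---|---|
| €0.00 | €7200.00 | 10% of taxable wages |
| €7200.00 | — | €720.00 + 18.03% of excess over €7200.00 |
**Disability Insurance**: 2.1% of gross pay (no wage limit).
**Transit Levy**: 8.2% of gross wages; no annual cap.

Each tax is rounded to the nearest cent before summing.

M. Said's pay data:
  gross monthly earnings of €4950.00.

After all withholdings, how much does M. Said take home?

State Income Tax: taxable = €4950.00
  10% × €4950.00 = €495.00
Disability Insurance: 2.1% × €4950.00 = €103.95
Transit Levy: 8.2% × €4950.00 = €405.90
Total withheld: €495.00 + €103.95 + €405.90 = €1004.85
Net pay: €4950.00 − €1004.85 = €3945.15

€3945.15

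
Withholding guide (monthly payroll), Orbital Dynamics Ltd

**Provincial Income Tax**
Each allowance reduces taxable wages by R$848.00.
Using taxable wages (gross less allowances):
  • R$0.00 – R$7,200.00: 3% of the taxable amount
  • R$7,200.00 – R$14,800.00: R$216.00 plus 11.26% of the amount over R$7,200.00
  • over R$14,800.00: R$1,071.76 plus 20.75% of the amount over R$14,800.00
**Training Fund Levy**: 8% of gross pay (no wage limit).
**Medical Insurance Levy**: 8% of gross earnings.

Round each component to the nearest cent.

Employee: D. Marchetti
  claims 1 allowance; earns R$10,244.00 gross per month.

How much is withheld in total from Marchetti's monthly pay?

Provincial Income Tax: taxable = R$10,244.00 − 1×R$848.00 = R$9,396.00
  R$216.00 + 11.26% × (R$9,396.00 − R$7,200.00) = R$216.00 + 11.26% × R$2,196.00 = R$463.27
Training Fund Levy: 8% × R$10,244.00 = R$819.52
Medical Insurance Levy: 8% × R$10,244.00 = R$819.52
Total: R$463.27 + R$819.52 + R$819.52 = R$2,102.31

R$2,102.31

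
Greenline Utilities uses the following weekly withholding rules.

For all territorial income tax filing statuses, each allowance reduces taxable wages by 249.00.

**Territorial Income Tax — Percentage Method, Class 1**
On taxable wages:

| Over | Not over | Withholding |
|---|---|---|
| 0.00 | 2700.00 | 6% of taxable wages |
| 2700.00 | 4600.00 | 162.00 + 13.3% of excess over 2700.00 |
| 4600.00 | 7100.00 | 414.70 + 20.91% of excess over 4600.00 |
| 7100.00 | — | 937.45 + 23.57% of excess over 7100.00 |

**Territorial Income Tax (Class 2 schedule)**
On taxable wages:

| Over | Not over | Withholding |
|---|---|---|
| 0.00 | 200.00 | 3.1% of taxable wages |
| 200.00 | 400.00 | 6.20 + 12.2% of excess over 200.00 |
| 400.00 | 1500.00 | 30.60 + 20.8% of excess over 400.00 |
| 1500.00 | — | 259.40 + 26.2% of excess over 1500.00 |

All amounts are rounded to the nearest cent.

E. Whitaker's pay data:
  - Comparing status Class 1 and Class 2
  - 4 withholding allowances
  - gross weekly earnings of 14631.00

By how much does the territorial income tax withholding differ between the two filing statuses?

961.02

Territorial Income Tax (Class 1): taxable = 14631.00 − 4×249.00 = 13635.00
  937.45 + 23.57% × (13635.00 − 7100.00) = 937.45 + 23.57% × 6535.00 = 2477.75
Territorial Income Tax (Class 2): taxable = 14631.00 − 4×249.00 = 13635.00
  259.40 + 26.2% × (13635.00 − 1500.00) = 259.40 + 26.2% × 12135.00 = 3438.77
Difference: |2477.75 − 3438.77| = 961.02 (higher under Class 2)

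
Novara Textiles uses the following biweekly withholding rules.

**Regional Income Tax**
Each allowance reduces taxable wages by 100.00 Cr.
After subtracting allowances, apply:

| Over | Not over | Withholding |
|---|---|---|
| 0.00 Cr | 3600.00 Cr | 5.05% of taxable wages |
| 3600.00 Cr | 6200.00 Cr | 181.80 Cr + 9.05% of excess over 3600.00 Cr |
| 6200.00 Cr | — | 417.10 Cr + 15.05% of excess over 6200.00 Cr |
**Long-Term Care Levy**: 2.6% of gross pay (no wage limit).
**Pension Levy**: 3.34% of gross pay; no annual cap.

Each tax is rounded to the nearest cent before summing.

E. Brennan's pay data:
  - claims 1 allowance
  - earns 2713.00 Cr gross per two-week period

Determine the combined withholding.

293.11 Cr

Regional Income Tax: taxable = 2713.00 Cr − 1×100.00 Cr = 2613.00 Cr
  5.05% × 2613.00 Cr = 131.96 Cr
Long-Term Care Levy: 2.6% × 2713.00 Cr = 70.54 Cr
Pension Levy: 3.34% × 2713.00 Cr = 90.61 Cr
Total: 131.96 Cr + 70.54 Cr + 90.61 Cr = 293.11 Cr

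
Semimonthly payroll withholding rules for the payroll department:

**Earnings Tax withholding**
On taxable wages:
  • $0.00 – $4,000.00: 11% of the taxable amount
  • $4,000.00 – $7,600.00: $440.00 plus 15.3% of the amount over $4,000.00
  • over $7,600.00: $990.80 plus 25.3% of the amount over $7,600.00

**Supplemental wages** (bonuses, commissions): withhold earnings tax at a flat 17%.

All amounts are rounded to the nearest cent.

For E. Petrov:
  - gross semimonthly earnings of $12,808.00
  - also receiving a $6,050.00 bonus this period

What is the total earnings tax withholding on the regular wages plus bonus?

Earnings Tax: taxable = $12,808.00
  $990.80 + 25.3% × ($12,808.00 − $7,600.00) = $990.80 + 25.3% × $5,208.00 = $2,308.42
Supplemental (17% flat on bonus): 17% × $6,050.00 = $1,028.50
Total earnings tax: $2,308.42 + $1,028.50 = $3,336.92

$3,336.92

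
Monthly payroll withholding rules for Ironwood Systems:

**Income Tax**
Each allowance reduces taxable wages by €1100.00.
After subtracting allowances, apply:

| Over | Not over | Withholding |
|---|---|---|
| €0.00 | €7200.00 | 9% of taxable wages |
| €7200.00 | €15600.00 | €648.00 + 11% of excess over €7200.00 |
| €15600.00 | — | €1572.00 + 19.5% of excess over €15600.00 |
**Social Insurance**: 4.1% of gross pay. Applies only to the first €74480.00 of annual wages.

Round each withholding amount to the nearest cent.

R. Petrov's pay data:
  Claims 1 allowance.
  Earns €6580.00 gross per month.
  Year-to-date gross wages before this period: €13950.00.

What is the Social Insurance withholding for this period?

€269.78

Social Insurance: 4.1% × €6580.00 = €269.78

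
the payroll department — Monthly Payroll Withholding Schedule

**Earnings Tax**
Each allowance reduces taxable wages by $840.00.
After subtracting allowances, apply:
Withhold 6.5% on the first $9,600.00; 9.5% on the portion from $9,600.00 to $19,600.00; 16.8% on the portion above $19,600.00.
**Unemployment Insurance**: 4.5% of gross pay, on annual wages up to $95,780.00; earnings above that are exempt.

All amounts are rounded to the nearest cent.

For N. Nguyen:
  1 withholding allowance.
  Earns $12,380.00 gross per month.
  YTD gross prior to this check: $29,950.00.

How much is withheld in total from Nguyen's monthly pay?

Earnings Tax: taxable = $12,380.00 − 1×$840.00 = $11,540.00
  $624.00 + 9.5% × ($11,540.00 − $9,600.00) = $624.00 + 9.5% × $1,940.00 = $808.30
Unemployment Insurance: 4.5% × $12,380.00 = $557.10
Total: $808.30 + $557.10 = $1,365.40

$1,365.40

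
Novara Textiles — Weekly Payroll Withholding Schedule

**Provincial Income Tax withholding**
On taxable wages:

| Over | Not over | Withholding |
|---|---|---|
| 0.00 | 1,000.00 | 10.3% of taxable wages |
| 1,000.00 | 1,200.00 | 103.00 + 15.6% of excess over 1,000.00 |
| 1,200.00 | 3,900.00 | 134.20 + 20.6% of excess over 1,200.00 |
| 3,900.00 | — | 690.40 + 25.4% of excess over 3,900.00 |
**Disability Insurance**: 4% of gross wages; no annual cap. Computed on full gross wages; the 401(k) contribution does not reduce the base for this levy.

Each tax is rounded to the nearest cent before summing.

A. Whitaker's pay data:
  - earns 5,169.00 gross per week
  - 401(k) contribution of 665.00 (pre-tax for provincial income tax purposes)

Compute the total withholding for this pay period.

Provincial Income Tax: taxable = 5,169.00 − 665.00 = 4,504.00
  690.40 + 25.4% × (4,504.00 − 3,900.00) = 690.40 + 25.4% × 604.00 = 843.82
Disability Insurance: 4% × 5,169.00 = 206.76
Total: 843.82 + 206.76 = 1,050.58

1,050.58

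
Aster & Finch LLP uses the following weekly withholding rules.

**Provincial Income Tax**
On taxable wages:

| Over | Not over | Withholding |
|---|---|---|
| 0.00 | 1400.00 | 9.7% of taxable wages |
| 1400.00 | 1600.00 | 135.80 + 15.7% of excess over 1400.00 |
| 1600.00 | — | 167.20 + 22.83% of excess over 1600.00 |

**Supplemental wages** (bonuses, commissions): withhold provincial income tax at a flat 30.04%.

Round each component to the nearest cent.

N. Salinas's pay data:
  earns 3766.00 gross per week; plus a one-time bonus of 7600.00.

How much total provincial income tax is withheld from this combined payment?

2944.74

Provincial Income Tax: taxable = 3766.00
  167.20 + 22.83% × (3766.00 − 1600.00) = 167.20 + 22.83% × 2166.00 = 661.70
Supplemental (30.04% flat on bonus): 30.04% × 7600.00 = 2283.04
Total provincial income tax: 661.70 + 2283.04 = 2944.74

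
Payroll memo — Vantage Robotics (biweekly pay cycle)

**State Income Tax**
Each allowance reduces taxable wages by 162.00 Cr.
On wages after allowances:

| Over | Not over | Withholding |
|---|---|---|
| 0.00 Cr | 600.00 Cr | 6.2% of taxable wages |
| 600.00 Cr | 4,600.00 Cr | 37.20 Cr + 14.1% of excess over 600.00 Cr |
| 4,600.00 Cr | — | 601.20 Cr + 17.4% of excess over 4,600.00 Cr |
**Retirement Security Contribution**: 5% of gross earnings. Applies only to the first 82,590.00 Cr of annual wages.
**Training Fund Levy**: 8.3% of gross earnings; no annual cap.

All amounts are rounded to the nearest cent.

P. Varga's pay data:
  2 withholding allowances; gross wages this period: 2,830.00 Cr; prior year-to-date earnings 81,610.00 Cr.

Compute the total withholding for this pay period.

589.84 Cr

State Income Tax: taxable = 2,830.00 Cr − 2×162.00 Cr = 2,506.00 Cr
  37.20 Cr + 14.1% × (2,506.00 Cr − 600.00 Cr) = 37.20 Cr + 14.1% × 1,906.00 Cr = 305.95 Cr
Retirement Security Contribution: cap 82,590.00 Cr − YTD 81,610.00 Cr = 980.00 Cr subject; 5% × 980.00 Cr = 49.00 Cr
Training Fund Levy: 8.3% × 2,830.00 Cr = 234.89 Cr
Total: 305.95 Cr + 49.00 Cr + 234.89 Cr = 589.84 Cr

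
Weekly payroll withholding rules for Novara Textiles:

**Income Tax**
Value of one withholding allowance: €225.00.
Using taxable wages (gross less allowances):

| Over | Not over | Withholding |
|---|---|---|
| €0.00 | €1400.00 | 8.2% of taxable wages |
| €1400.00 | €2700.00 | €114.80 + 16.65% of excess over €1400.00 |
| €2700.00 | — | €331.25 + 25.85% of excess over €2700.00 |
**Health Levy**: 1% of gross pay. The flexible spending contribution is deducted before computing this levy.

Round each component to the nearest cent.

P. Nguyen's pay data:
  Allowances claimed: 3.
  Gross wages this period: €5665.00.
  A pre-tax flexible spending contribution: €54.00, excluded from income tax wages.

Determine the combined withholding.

Income Tax: taxable = €5665.00 − €54.00 − 3×€225.00 = €4936.00
  €331.25 + 25.85% × (€4936.00 − €2700.00) = €331.25 + 25.85% × €2236.00 = €909.26
Health Levy: 1% × €5611.00 = €56.11
Total: €909.26 + €56.11 = €965.37

€965.37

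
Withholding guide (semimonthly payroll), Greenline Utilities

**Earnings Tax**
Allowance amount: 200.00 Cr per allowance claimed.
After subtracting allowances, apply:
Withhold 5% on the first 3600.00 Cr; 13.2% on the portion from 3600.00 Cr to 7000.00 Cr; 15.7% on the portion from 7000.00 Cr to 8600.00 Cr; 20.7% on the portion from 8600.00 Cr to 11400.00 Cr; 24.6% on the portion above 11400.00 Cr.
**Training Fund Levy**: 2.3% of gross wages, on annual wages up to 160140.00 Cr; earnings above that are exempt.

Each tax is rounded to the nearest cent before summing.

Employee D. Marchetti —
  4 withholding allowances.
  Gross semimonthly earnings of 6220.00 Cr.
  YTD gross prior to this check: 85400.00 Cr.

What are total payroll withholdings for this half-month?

Earnings Tax: taxable = 6220.00 Cr − 4×200.00 Cr = 5420.00 Cr
  180.00 Cr + 13.2% × (5420.00 Cr − 3600.00 Cr) = 180.00 Cr + 13.2% × 1820.00 Cr = 420.24 Cr
Training Fund Levy: 2.3% × 6220.00 Cr = 143.06 Cr
Total: 420.24 Cr + 143.06 Cr = 563.30 Cr

563.30 Cr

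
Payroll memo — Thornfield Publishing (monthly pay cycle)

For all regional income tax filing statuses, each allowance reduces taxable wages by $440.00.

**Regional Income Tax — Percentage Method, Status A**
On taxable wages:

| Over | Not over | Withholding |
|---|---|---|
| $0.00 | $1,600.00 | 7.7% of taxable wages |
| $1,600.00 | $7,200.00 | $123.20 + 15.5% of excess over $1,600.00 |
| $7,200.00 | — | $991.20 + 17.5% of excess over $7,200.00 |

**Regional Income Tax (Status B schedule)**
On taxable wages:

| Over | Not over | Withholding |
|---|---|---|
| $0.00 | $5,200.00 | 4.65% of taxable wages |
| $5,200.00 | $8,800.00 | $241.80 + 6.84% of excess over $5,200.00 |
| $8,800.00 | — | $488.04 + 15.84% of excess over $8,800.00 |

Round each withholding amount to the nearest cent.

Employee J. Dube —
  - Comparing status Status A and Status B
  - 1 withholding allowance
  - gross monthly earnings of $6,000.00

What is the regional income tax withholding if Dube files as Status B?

$266.42

Regional Income Tax (Status B): taxable = $6,000.00 − 1×$440.00 = $5,560.00
  $241.80 + 6.84% × ($5,560.00 − $5,200.00) = $241.80 + 6.84% × $360.00 = $266.42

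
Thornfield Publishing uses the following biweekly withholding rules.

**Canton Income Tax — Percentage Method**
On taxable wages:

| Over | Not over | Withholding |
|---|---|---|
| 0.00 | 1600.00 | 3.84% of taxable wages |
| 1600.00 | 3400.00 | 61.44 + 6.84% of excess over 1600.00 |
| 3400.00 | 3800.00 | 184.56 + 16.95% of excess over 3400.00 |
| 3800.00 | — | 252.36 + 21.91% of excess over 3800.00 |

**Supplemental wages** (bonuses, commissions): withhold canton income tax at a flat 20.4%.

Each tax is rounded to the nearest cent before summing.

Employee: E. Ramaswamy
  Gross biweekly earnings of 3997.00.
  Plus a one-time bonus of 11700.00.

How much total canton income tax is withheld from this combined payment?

2682.32

Canton Income Tax: taxable = 3997.00
  252.36 + 21.91% × (3997.00 − 3800.00) = 252.36 + 21.91% × 197.00 = 295.52
Supplemental (20.4% flat on bonus): 20.4% × 11700.00 = 2386.80
Total canton income tax: 295.52 + 2386.80 = 2682.32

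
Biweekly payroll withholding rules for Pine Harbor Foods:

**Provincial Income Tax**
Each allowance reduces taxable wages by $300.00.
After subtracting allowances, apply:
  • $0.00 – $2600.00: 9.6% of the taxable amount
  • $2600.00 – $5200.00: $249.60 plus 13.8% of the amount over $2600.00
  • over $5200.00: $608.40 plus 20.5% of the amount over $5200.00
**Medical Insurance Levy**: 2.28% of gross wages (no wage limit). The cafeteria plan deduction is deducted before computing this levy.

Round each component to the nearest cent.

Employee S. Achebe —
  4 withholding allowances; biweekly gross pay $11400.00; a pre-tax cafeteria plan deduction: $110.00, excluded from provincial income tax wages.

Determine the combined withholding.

Provincial Income Tax: taxable = $11400.00 − $110.00 − 4×$300.00 = $10090.00
  $608.40 + 20.5% × ($10090.00 − $5200.00) = $608.40 + 20.5% × $4890.00 = $1610.85
Medical Insurance Levy: 2.28% × $11290.00 = $257.41
Total: $1610.85 + $257.41 = $1868.26

$1868.26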